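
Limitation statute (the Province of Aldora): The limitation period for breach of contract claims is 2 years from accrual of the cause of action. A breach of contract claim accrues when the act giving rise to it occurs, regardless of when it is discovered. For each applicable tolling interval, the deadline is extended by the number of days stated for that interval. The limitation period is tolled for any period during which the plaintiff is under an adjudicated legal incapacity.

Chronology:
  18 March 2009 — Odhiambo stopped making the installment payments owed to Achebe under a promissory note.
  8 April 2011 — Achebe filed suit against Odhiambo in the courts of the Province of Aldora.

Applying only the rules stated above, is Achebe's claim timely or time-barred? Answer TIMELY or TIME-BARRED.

The limitation period began to run on 18 March 2009.
Adding the 2 years base period to 18 March 2009 gives a deadline of 18 March 2011, before any tolling.
Filing on 8 April 2011 missed the 18 March 2011 deadline — the action is time-barred.

TIME-BARRED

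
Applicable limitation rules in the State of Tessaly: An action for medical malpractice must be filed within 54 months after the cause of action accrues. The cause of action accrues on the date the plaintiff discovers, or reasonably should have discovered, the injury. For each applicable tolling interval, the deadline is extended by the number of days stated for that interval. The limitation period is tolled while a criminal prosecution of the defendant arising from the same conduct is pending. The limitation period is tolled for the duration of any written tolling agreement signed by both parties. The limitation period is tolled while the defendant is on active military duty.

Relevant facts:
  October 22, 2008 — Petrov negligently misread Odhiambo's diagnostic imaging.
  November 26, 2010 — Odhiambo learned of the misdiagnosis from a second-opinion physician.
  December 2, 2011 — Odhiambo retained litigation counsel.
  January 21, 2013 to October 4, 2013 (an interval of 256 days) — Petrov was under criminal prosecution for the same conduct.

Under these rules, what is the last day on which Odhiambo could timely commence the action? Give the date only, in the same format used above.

Under the discovery rule, the claim accrued on November 26, 2010, when Odhiambo discovered the injury — not on the October 22, 2008 date of the underlying act.
54 months from November 26, 2010 is May 26, 2015.
The period was tolled for 256 days by the pending criminal prosecution (January 21, 2013 to October 4, 2013), pushing the deadline to February 6, 2016.
None of the other events listed affects the running of the period under the stated rules.

February 6, 2016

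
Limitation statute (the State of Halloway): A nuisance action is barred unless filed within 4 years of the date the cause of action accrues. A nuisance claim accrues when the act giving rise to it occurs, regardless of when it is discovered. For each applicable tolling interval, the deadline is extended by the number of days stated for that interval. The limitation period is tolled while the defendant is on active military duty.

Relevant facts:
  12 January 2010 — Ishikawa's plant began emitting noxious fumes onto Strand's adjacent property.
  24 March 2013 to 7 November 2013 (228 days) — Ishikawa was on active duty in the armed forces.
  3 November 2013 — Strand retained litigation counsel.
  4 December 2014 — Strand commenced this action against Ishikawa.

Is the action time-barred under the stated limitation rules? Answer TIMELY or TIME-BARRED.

The limitation period began to run on 12 January 2010.
4 years from 12 January 2010 is 12 January 2014.
The period was tolled for 228 days by the defendant's active military service (24 March 2013 to 7 November 2013), pushing the deadline to 28 August 2014.
The other events in the timeline have no effect on the limitation period under the stated rules.
Filing on 4 December 2014 missed the 28 August 2014 deadline — the action is time-barred.

TIME-BARRED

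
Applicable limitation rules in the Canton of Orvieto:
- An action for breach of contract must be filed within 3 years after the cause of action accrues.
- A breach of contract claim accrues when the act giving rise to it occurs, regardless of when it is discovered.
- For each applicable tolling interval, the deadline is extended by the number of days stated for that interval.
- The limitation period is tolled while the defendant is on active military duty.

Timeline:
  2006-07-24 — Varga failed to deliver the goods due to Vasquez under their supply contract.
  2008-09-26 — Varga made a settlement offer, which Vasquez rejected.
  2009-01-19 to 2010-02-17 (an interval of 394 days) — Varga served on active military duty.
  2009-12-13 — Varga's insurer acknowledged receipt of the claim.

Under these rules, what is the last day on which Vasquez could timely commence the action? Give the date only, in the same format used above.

The cause of action accrued on 2006-07-24, the date of the act.
Adding the 3 years base period to 2006-07-24 gives a deadline of 2009-07-24, before any tolling.
The period was tolled for 394 days by the defendant's active military service (2009-01-19 to 2010-02-17), pushing the deadline to 2010-08-22.
The other events in the timeline have no effect on the limitation period under the stated rules.

2010-08-22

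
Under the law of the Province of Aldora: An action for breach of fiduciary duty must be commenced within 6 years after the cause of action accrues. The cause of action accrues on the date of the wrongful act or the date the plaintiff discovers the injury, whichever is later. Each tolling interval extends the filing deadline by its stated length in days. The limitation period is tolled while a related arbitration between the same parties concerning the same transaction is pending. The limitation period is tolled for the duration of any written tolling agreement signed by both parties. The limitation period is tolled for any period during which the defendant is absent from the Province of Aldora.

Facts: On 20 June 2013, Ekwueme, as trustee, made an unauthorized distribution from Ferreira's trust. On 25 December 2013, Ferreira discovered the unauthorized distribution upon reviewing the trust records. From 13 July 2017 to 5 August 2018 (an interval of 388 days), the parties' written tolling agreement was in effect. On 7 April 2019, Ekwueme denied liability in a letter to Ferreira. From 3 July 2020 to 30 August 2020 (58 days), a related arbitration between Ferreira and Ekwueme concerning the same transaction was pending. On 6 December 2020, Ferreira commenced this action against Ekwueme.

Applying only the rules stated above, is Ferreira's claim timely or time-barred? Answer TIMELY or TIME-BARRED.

TIMELY

The claim accrued on 25 December 2013 — the later of the 20 June 2013 act and the 25 December 2013 discovery.
The untolled deadline — 6 years after 25 December 2013 — is 25 December 2019.
The period was tolled for 388 days by the written tolling agreement (13 July 2017 to 5 August 2018), pushing the deadline to 16 January 2021.
Because the pending related arbitration ran from 3 July 2020 to 30 August 2020, the deadline is extended by 58 days to 15 March 2021.
None of the other events listed affects the running of the period under the stated rules.
The 6 December 2020 filing precedes the 15 March 2021 deadline; the claim is timely.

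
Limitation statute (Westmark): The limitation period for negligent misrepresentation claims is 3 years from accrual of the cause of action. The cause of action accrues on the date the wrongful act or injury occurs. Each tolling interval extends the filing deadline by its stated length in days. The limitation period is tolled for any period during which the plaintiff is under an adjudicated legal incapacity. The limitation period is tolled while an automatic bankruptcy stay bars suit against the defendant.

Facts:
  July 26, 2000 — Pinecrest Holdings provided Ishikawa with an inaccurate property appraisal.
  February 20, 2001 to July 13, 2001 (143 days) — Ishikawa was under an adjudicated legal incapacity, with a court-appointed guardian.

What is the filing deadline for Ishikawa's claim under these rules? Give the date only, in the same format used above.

The limitation period began to run on July 26, 2000.
Adding the 3 years base period to July 26, 2000 gives a deadline of July 26, 2003, before any tolling.
Because the plaintiff's legal incapacity ran from February 20, 2001 to July 13, 2001, the deadline is extended by 143 days to December 16, 2003.

December 16, 2003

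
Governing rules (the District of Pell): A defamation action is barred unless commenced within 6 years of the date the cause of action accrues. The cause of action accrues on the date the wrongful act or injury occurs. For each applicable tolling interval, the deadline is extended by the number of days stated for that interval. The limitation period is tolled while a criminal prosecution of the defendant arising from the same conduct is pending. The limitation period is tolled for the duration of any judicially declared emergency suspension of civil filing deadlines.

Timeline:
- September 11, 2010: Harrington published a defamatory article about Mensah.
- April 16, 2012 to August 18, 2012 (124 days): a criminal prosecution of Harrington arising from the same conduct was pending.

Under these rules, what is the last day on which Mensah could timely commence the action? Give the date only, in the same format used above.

January 13, 2017

The cause of action accrued on September 11, 2010, the date of the act.
The untolled deadline — 6 years after September 11, 2010 — is September 11, 2016.
The pending criminal prosecution from April 16, 2012 to August 18, 2012 tolled the period for 124 days, extending the deadline to January 13, 2017.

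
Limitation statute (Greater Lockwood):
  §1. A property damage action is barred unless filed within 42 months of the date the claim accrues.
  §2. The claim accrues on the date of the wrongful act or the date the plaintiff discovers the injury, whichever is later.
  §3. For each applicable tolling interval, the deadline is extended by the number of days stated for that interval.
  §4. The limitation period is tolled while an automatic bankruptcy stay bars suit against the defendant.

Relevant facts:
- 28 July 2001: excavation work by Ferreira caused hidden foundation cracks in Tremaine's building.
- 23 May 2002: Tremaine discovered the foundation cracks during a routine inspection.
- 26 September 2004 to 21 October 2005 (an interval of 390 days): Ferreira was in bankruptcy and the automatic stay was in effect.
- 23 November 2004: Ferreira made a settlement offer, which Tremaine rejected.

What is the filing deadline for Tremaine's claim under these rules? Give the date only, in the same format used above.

18 December 2006

The claim accrued on 23 May 2002 — the later of the 28 July 2001 act and the 23 May 2002 discovery.
42 months from 23 May 2002 is 23 November 2005.
Because the automatic bankruptcy stay ran from 26 September 2004 to 21 October 2005, the deadline is extended by 390 days to 18 December 2006.
None of the other events listed affects the running of the period under the stated rules.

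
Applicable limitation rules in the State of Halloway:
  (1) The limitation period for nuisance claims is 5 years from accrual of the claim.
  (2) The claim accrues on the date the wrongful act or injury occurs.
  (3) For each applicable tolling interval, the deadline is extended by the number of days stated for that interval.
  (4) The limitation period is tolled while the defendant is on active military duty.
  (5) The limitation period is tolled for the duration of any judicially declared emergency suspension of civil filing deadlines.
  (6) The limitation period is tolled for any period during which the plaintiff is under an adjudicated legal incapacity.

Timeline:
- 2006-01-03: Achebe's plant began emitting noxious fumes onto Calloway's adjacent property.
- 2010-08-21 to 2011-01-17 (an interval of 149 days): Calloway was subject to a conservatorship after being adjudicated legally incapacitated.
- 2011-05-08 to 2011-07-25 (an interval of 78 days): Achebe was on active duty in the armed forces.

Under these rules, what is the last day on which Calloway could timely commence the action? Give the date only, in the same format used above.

The claim accrued on 2006-01-03, the date of the act.
Adding the 5 years base period to 2006-01-03 gives a deadline of 2011-01-03, before any tolling.
The plaintiff's legal incapacity from 2010-08-21 to 2011-01-17 tolled the period for 149 days, extending the deadline to 2011-06-01.
The period was tolled for 78 days by the defendant's active military service (2011-05-08 to 2011-07-25), pushing the deadline to 2011-08-18.

2011-08-18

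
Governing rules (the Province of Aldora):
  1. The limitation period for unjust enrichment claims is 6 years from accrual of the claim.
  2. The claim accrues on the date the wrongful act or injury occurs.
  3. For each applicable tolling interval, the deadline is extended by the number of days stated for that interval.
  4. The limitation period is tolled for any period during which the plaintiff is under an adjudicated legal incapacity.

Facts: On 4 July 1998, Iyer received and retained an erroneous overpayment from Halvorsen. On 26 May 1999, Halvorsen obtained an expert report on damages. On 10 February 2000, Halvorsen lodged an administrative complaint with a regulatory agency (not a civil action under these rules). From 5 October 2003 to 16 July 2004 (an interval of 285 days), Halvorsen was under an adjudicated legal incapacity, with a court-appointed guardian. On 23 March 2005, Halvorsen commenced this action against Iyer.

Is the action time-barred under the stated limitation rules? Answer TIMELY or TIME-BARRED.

The limitation period began to run on 4 July 1998.
6 years from 4 July 1998 is 4 July 2004.
The plaintiff's legal incapacity from 5 October 2003 to 16 July 2004 tolled the period for 285 days, extending the deadline to 15 April 2005.
The other events in the timeline have no effect on the limitation period under the stated rules.
Filing on 23 March 2005 beat the 15 April 2005 deadline — the action is timely.

TIMELY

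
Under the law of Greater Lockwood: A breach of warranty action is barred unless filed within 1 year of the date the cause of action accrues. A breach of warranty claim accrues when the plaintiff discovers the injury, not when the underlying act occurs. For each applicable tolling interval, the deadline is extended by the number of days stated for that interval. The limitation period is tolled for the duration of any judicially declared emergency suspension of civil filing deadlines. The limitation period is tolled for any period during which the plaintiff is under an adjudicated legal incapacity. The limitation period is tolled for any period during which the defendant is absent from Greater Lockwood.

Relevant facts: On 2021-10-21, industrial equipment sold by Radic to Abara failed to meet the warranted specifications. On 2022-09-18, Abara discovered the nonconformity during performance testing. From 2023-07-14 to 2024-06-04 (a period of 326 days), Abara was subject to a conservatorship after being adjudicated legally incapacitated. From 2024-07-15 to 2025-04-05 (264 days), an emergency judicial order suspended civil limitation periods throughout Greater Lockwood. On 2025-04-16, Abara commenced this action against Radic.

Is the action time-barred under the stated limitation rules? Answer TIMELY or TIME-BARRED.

The claim did not accrue until Abara discovered the injury on 2022-09-18; the 2021-10-21 act date does not start the clock under the stated rule.
Adding the 1 year base period to 2022-09-18 gives a deadline of 2023-09-18, before any tolling.
The plaintiff's legal incapacity from 2023-07-14 to 2024-06-04 tolled the period for 326 days, extending the deadline to 2024-08-09.
Because the emergency suspension of filing deadlines ran from 2024-07-15 to 2025-04-05, the deadline is extended by 264 days to 2025-04-30.
Abara filed on 2025-04-16, before the 2025-04-30 deadline, so the action is timely.

TIMELY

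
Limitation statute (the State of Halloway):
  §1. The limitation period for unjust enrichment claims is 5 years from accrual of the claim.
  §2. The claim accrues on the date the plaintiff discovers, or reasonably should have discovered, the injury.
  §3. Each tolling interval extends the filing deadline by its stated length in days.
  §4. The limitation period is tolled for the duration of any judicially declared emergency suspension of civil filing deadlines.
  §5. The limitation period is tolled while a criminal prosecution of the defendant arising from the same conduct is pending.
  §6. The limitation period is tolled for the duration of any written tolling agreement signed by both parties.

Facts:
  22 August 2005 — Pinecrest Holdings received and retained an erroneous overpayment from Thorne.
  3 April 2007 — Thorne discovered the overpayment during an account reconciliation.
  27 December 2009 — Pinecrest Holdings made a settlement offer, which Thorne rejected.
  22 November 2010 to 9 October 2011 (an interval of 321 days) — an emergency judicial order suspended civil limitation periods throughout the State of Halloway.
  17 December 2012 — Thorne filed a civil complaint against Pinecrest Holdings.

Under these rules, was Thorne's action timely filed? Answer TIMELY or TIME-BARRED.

The claim did not accrue until Thorne discovered the injury on 3 April 2007; the 22 August 2005 act date does not start the clock under the stated rule.
5 years from 3 April 2007 is 3 April 2012.
Because the emergency suspension of filing deadlines ran from 22 November 2010 to 9 October 2011, the deadline is extended by 321 days to 18 February 2013.
The other events in the timeline have no effect on the limitation period under the stated rules.
Thorne filed on 17 December 2012, before the 18 February 2013 deadline, so the action is timely.

TIMELY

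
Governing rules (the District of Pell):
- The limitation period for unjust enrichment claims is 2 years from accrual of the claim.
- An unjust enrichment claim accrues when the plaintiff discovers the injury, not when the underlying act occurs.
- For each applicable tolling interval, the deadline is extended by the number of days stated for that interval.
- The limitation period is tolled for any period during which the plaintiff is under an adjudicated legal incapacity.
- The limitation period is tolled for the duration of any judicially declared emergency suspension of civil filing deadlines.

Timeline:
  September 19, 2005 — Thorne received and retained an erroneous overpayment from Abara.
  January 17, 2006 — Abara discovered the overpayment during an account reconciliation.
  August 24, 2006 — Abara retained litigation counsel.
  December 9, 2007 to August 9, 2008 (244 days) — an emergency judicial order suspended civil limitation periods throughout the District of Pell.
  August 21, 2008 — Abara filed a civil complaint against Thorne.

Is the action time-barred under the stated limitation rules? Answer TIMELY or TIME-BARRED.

TIMELY

Accrual is tied to discovery, so the period began on January 17, 2006 rather than on September 19, 2005 when the act occurred.
2 years from January 17, 2006 is January 17, 2008.
The emergency suspension of filing deadlines from December 9, 2007 to August 9, 2008 tolled the period for 244 days, extending the deadline to September 17, 2008.
The other events in the timeline have no effect on the limitation period under the stated rules.
Abara filed on August 21, 2008, before the September 17, 2008 deadline, so the action is timely.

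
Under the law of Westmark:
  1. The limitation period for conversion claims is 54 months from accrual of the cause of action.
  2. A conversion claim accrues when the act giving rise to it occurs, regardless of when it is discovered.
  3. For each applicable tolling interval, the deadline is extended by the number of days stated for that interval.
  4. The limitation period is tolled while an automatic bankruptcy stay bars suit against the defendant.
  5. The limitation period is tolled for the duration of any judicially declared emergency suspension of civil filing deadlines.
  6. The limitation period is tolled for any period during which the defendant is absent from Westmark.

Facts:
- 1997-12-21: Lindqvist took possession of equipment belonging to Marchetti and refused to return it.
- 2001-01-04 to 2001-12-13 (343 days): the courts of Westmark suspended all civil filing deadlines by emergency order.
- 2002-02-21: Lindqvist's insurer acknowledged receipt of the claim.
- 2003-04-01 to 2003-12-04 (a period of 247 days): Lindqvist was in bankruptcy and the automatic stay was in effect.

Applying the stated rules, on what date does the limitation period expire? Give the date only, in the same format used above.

2004-02-01

The claim accrued on 1997-12-21, when the wrongful act occurred.
Adding the 54 months base period to 1997-12-21 gives a deadline of 2002-06-21, before any tolling.
The emergency suspension of filing deadlines from 2001-01-04 to 2001-12-13 tolled the period for 343 days, extending the deadline to 2003-05-30.
The period was tolled for 247 days by the automatic bankruptcy stay (2003-04-01 to 2003-12-04), pushing the deadline to 2004-02-01.
Nothing else in the chronology tolls or restarts the period.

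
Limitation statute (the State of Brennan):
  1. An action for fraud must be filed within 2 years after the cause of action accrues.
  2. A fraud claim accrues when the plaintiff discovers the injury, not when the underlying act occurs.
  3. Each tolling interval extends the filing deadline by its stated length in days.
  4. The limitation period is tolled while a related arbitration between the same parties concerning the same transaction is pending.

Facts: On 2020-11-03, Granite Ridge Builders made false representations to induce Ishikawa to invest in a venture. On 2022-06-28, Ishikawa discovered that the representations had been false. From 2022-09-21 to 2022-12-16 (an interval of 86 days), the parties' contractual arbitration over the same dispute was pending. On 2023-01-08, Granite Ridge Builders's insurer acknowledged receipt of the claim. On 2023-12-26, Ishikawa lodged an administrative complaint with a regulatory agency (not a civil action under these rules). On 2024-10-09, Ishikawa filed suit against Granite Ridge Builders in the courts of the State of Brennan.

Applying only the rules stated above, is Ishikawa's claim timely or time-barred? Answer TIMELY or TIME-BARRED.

TIME-BARRED

Under the discovery rule, the claim accrued on 2022-06-28, when Ishikawa discovered the injury — not on the 2020-11-03 date of the underlying act.
Adding the 2 years base period to 2022-06-28 gives a deadline of 2024-06-28, before any tolling.
The pending related arbitration from 2022-09-21 to 2022-12-16 tolled the period for 86 days, extending the deadline to 2024-09-22.
The other events in the timeline have no effect on the limitation period under the stated rules.
The 2024-10-09 filing falls after the 2024-09-22 deadline; the claim is time-barred.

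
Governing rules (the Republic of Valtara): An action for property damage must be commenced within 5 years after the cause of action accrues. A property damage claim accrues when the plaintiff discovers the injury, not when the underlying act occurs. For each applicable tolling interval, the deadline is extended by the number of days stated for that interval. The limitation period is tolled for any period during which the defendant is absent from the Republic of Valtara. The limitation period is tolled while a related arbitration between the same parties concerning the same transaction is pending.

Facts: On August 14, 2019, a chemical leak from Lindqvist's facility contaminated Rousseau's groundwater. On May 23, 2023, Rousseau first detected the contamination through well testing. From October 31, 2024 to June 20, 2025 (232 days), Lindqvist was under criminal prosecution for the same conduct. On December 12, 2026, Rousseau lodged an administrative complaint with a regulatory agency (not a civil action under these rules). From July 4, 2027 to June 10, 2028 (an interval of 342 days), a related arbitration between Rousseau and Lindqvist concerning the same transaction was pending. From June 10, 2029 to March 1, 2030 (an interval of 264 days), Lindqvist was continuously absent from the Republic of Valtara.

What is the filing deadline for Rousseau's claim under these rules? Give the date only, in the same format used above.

Accrual is tied to discovery, so the period began on May 23, 2023 rather than on August 14, 2019 when the act occurred.
5 years from May 23, 2023 is May 23, 2028.
Because the pending related arbitration ran from July 4, 2027 to June 10, 2028, the deadline is extended by 342 days to April 30, 2029.
The defendant's absence from the jurisdiction starting June 10, 2029 came too late — the period had run on April 30, 2029 — and so does not extend the deadline.
Although a criminal prosecution ran from October 31, 2024 to June 20, 2025, the stated rules do not make that a tolling event, so it is disregarded.
Nothing else in the chronology tolls or restarts the period.

April 30, 2029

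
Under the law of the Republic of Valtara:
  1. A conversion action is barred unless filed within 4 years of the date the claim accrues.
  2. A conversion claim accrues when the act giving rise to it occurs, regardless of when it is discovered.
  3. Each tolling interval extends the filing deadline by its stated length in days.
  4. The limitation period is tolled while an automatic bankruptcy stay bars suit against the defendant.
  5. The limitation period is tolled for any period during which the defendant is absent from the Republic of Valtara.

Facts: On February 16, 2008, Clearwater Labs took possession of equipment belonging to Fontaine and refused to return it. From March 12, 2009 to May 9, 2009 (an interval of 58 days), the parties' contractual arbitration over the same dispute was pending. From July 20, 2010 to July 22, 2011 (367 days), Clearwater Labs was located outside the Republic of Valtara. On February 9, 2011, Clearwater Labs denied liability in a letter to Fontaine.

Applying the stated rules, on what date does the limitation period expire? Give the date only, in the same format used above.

February 17, 2013

The limitation period began to run on February 16, 2008.
4 years from February 16, 2008 is February 16, 2012.
Because the defendant's absence from the jurisdiction ran from July 20, 2010 to July 22, 2011, the deadline is extended by 367 days to February 17, 2013.
Although a pending arbitration ran from March 12, 2009 to May 9, 2009, the stated rules do not make that a tolling event, so it is disregarded.
None of the other events listed affects the running of the period under the stated rules.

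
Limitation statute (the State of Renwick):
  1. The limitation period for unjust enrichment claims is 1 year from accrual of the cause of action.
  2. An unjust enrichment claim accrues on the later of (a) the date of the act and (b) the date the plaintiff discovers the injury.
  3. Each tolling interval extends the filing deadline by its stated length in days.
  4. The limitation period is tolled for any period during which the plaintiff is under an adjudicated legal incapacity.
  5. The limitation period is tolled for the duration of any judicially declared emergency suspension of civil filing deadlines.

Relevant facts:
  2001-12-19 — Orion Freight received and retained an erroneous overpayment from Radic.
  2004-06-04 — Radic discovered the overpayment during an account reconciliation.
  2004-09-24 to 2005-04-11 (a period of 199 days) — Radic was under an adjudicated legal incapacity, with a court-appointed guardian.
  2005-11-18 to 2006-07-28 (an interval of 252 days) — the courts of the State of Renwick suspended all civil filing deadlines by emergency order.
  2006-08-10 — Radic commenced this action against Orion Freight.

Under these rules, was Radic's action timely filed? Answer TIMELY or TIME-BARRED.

TIMELY

Because discovery on 2004-06-04 post-dates the 2001-12-19 act, accrual under the later-of rule falls on 2004-06-04.
The untolled deadline — 1 year after 2004-06-04 — is 2005-06-04.
The plaintiff's legal incapacity from 2004-09-24 to 2005-04-11 tolled the period for 199 days, extending the deadline to 2005-12-20.
The period was tolled for 252 days by the emergency suspension of filing deadlines (2005-11-18 to 2006-07-28), pushing the deadline to 2006-08-29.
The 2006-08-10 filing precedes the 2006-08-29 deadline; the claim is timely.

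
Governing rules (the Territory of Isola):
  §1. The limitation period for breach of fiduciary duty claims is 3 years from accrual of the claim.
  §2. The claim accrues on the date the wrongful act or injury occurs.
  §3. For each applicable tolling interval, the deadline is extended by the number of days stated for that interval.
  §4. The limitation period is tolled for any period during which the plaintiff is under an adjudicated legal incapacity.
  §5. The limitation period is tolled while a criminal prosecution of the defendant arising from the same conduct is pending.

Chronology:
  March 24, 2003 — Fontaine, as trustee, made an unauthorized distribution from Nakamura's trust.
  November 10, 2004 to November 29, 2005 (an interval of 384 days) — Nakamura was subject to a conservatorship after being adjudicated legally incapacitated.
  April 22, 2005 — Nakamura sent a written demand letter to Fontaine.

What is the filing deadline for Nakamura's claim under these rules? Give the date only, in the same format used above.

The claim accrued on March 24, 2003, the date of the act.
Adding the 3 years base period to March 24, 2003 gives a deadline of March 24, 2006, before any tolling.
The period was tolled for 384 days by the plaintiff's legal incapacity (November 10, 2004 to November 29, 2005), pushing the deadline to April 12, 2007.
None of the other events listed affects the running of the period under the stated rules.

April 12, 2007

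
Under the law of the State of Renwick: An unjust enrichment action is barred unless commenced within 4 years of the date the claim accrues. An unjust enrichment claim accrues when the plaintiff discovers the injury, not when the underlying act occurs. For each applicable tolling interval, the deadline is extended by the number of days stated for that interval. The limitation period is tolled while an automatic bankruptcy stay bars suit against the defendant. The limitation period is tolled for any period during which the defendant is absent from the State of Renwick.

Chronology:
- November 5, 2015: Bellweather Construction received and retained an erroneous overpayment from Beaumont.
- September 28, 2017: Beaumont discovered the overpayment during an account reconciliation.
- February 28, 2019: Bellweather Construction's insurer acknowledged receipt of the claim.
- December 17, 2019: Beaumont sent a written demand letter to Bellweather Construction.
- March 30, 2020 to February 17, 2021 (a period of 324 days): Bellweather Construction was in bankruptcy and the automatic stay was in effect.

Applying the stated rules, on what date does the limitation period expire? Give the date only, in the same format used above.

August 18, 2022

The claim did not accrue until Beaumont discovered the injury on September 28, 2017; the November 5, 2015 act date does not start the clock under the stated rule.
Adding the 4 years base period to September 28, 2017 gives a deadline of September 28, 2021, before any tolling.
Because the automatic bankruptcy stay ran from March 30, 2020 to February 17, 2021, the deadline is extended by 324 days to August 18, 2022.
None of the other events listed affects the running of the period under the stated rules.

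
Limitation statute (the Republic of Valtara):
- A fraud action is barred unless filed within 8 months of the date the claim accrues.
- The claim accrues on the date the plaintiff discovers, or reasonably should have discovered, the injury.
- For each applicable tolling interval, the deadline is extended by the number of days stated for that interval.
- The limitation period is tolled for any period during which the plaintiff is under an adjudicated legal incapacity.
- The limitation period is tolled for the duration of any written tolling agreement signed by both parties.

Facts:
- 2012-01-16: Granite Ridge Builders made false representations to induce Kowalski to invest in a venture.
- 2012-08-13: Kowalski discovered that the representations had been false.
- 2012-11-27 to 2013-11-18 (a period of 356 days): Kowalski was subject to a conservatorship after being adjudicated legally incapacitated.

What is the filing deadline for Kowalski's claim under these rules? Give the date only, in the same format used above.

The claim did not accrue until Kowalski discovered the injury on 2012-08-13; the 2012-01-16 act date does not start the clock under the stated rule.
Adding the 8 months base period to 2012-08-13 gives a deadline of 2013-04-13, before any tolling.
The plaintiff's legal incapacity from 2012-11-27 to 2013-11-18 tolled the period for 356 days, extending the deadline to 2014-04-04.

2014-04-04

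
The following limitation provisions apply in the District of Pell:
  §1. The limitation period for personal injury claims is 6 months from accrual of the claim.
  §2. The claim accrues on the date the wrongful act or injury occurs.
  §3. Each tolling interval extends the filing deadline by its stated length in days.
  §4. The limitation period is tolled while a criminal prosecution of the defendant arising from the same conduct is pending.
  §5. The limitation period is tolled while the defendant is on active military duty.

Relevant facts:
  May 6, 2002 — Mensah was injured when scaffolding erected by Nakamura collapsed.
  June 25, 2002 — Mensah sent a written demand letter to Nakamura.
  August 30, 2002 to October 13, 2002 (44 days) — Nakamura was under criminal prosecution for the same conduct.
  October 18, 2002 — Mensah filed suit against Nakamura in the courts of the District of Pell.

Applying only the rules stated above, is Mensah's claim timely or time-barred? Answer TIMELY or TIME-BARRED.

TIMELY

The limitation period began to run on May 6, 2002.
The untolled deadline — 6 months after May 6, 2002 — is November 6, 2002.
The period was tolled for 44 days by the pending criminal prosecution (August 30, 2002 to October 13, 2002), pushing the deadline to December 20, 2002.
The other events in the timeline have no effect on the limitation period under the stated rules.
Filing on October 18, 2002 beat the December 20, 2002 deadline — the action is timely.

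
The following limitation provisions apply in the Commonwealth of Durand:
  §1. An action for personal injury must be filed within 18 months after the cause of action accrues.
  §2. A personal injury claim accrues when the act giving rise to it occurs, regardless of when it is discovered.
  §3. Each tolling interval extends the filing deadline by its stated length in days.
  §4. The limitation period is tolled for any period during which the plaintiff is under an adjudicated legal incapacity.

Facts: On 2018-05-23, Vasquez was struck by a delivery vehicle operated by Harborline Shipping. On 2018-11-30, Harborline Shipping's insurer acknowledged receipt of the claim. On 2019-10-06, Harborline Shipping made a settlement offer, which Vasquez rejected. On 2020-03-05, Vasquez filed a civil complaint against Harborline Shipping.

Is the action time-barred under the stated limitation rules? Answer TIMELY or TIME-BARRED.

The limitation period began to run on 2018-05-23.
Adding the 18 months base period to 2018-05-23 gives a deadline of 2019-11-23, before any tolling.
None of the other events listed affects the running of the period under the stated rules.
Filing on 2020-03-05 missed the 2019-11-23 deadline — the action is time-barred.

TIME-BARRED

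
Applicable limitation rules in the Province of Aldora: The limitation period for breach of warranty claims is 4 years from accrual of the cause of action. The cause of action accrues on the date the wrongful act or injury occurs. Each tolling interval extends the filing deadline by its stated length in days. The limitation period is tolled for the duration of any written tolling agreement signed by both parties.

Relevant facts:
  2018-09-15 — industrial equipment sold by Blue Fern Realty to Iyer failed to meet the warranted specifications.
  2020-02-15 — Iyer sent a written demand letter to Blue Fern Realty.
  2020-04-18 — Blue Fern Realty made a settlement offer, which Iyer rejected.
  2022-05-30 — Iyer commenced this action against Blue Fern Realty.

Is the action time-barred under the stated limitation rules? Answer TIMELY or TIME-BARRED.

The cause of action accrued on 2018-09-15, the date of the act.
4 years from 2018-09-15 is 2022-09-15.
The other events in the timeline have no effect on the limitation period under the stated rules.
The 2022-05-30 filing precedes the 2022-09-15 deadline; the claim is timely.

TIMELY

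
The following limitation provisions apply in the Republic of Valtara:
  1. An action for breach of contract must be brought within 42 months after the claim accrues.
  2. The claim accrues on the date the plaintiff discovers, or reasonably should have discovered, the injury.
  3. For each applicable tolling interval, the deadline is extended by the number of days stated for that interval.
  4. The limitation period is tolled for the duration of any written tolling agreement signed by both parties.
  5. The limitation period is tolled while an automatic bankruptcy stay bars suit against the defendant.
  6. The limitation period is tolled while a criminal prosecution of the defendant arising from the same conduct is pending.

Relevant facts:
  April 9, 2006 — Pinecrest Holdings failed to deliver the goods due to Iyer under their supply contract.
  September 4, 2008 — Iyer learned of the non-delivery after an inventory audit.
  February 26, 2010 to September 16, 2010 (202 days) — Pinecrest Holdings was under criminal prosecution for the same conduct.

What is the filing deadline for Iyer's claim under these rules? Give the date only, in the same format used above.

Accrual is tied to discovery, so the period began on September 4, 2008 rather than on April 9, 2006 when the act occurred.
Adding the 42 months base period to September 4, 2008 gives a deadline of March 4, 2012, before any tolling.
The pending criminal prosecution from February 26, 2010 to September 16, 2010 tolled the period for 202 days, extending the deadline to September 22, 2012.

September 22, 2012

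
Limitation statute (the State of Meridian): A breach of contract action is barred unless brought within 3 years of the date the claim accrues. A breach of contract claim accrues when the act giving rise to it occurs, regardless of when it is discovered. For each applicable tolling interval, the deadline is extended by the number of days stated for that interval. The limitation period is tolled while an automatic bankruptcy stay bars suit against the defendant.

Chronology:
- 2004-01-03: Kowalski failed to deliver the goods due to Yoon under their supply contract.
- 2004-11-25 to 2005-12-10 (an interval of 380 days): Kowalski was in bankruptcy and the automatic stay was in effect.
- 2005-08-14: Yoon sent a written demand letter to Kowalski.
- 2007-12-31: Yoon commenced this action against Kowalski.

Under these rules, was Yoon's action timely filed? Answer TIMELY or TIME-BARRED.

TIMELY

The claim accrued on 2004-01-03, the date of the act.
Adding the 3 years base period to 2004-01-03 gives a deadline of 2007-01-03, before any tolling.
The period was tolled for 380 days by the automatic bankruptcy stay (2004-11-25 to 2005-12-10), pushing the deadline to 2008-01-18.
Nothing else in the chronology tolls or restarts the period.
Filing on 2007-12-31 beat the 2008-01-18 deadline — the action is timely.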